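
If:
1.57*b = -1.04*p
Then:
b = -0.662420382165605*p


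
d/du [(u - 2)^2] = 2*u - 4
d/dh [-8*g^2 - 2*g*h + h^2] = -2*g + 2*h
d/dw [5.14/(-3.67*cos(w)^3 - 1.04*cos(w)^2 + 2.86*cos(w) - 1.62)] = (-56.5914*cos(w)^2 - 10.6912*cos(w) + 14.7004)*sin(w)/(3.67*cos(w)^3 + 1.04*cos(w)^2 - 2.86*cos(w) + 1.62)^2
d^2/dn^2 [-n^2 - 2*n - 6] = -2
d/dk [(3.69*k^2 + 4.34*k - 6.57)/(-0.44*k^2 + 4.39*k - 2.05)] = (18.1087*k^2 - 20.9106*k + 19.9453)/(0.1936*k^4 - 3.8632*k^3 + 21.0761*k^2 - 17.999*k + 4.2025)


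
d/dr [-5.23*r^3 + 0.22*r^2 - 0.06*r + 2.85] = -15.69*r^2 + 0.44*r - 0.06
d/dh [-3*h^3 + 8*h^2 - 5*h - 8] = -9*h^2 + 16*h - 5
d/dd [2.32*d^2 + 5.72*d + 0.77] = 4.64*d + 5.72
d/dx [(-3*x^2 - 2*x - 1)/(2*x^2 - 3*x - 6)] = (13*x^2 + 40*x + 9)/(4*x^4 - 12*x^3 - 15*x^2 + 36*x + 36)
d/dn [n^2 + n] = 2*n + 1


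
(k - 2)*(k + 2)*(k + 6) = k^3 + 6*k^2 - 4*k - 24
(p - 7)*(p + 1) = p^2 - 6*p - 7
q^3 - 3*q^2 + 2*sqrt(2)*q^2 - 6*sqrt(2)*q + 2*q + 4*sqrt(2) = (q - 2)*(q - 1)*(q + 2*sqrt(2))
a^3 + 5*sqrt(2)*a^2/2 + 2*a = a*(a + sqrt(2)/2)*(a + 2*sqrt(2))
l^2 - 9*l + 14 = (l - 7)*(l - 2)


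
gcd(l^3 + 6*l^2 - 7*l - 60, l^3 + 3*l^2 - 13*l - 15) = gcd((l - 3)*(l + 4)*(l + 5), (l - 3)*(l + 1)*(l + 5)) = l^2 + 2*l - 15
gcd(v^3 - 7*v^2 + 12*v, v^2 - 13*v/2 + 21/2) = v - 3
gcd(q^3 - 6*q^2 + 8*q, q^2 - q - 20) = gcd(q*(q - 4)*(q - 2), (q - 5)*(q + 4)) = 1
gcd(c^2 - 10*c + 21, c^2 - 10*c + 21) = c^2 - 10*c + 21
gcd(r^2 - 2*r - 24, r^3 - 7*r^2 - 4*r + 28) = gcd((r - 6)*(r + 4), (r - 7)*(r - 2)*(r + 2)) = 1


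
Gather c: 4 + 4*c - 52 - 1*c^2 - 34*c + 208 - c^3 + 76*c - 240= -c^3 - c^2 + 46*c - 80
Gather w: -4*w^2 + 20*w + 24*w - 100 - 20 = -4*w^2 + 44*w - 120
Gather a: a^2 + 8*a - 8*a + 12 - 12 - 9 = a^2 - 9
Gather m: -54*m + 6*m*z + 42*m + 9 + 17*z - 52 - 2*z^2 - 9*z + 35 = m*(6*z - 12) - 2*z^2 + 8*z - 8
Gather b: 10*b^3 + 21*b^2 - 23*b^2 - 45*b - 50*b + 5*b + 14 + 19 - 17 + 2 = 10*b^3 - 2*b^2 - 90*b + 18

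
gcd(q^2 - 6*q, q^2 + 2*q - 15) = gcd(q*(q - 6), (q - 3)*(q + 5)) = 1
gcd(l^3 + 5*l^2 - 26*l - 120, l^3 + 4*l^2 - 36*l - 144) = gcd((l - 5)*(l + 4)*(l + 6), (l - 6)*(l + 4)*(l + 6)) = l^2 + 10*l + 24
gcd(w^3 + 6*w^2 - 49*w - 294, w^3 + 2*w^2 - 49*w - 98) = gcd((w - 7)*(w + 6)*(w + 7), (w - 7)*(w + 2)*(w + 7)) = w^2 - 49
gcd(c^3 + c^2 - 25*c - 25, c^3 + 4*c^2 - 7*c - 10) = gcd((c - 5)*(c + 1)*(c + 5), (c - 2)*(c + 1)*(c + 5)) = c^2 + 6*c + 5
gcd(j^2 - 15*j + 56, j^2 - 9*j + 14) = j - 7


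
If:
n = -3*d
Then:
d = -n/3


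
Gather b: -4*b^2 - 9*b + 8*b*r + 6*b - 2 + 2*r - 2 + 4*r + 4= -4*b^2 + b*(8*r - 3) + 6*r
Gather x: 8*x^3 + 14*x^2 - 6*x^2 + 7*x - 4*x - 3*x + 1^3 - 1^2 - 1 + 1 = 8*x^3 + 8*x^2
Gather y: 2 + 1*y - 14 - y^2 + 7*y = -y^2 + 8*y - 12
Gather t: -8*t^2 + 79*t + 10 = -8*t^2 + 79*t + 10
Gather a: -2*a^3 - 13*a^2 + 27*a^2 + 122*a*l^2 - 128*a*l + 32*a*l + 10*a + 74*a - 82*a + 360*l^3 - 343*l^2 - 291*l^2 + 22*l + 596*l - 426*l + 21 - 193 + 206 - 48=-2*a^3 + 14*a^2 + a*(122*l^2 - 96*l + 2) + 360*l^3 - 634*l^2 + 192*l - 14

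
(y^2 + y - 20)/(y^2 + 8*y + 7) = (y^2 + y - 20)/(y^2 + 8*y + 7)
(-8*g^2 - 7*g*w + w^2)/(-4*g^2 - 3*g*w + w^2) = (-8*g + w)/(-4*g + w)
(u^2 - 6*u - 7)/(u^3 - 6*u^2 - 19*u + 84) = (u + 1)/(u^2 + u - 12)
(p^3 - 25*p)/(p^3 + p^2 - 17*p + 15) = p*(p - 5)/(p^2 - 4*p + 3)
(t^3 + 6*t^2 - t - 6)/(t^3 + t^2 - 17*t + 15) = (t^2 + 7*t + 6)/(t^2 + 2*t - 15)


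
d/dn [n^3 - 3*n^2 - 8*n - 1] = 3*n^2 - 6*n - 8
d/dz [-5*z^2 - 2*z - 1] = -10*z - 2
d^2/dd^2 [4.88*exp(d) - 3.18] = 4.88*exp(d)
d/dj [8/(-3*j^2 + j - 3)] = 8*(6*j - 1)/(3*j^2 - j + 3)^2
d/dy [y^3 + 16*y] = 3*y^2 + 16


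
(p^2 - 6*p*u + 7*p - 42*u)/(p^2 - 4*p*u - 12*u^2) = (p + 7)/(p + 2*u)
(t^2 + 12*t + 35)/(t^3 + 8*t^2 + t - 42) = (t + 5)/(t^2 + t - 6)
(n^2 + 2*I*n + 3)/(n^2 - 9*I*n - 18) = (n^2 + 2*I*n + 3)/(n^2 - 9*I*n - 18)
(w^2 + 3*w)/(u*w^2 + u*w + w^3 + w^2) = (w + 3)/(u*w + u + w^2 + w)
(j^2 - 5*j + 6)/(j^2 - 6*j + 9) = (j - 2)/(j - 3)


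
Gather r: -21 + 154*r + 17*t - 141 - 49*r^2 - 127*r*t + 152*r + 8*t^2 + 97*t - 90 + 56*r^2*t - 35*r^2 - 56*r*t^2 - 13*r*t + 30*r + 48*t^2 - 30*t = r^2*(56*t - 84) + r*(-56*t^2 - 140*t + 336) + 56*t^2 + 84*t - 252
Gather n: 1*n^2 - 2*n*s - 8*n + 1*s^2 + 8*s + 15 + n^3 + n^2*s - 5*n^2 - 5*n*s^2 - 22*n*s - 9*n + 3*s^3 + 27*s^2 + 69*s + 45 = n^3 + n^2*(s - 4) + n*(-5*s^2 - 24*s - 17) + 3*s^3 + 28*s^2 + 77*s + 60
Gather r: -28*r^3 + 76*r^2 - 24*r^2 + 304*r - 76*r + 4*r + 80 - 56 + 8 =-28*r^3 + 52*r^2 + 232*r + 32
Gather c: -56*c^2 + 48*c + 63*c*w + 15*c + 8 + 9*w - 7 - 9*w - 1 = -56*c^2 + c*(63*w + 63)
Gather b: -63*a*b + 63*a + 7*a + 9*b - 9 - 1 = 70*a + b*(9 - 63*a) - 10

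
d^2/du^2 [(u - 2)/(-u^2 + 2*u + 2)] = 2*(4*(u - 2)*(u - 1)^2 + (3*u - 4)*(-u^2 + 2*u + 2))/(-u^2 + 2*u + 2)^3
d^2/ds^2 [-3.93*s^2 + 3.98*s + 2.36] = -7.86000000000000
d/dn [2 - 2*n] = -2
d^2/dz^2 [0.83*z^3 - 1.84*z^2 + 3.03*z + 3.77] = 4.98*z - 3.68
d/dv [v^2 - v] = 2*v - 1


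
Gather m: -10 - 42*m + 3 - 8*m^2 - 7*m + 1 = -8*m^2 - 49*m - 6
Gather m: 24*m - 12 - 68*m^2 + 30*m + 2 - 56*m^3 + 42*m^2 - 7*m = -56*m^3 - 26*m^2 + 47*m - 10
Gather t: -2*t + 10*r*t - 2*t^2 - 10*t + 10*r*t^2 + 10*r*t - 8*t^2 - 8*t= t^2*(10*r - 10) + t*(20*r - 20)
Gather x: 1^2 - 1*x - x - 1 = -2*x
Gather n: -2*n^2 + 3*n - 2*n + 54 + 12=-2*n^2 + n + 66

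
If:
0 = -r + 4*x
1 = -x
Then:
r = -4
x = -1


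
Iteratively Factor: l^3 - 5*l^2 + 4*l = (l - 1)*(l^2 - 4*l) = (l - 4)*(l - 1)*(l)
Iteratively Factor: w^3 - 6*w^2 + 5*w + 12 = (w + 1)*(w^2 - 7*w + 12) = (w - 3)*(w + 1)*(w - 4)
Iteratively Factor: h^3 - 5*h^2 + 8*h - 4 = (h - 2)*(h^2 - 3*h + 2) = (h - 2)*(h - 1)*(h - 2)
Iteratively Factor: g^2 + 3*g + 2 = (g + 2)*(g + 1)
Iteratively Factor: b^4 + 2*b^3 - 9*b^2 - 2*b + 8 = (b - 2)*(b^3 + 4*b^2 - b - 4) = (b - 2)*(b + 4)*(b^2 - 1) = (b - 2)*(b - 1)*(b + 4)*(b + 1)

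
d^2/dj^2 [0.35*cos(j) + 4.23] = -0.35*cos(j)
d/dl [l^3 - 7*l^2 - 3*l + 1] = 3*l^2 - 14*l - 3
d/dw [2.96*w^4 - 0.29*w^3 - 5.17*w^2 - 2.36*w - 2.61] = 11.84*w^3 - 0.87*w^2 - 10.34*w - 2.36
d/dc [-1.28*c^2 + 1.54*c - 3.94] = 1.54 - 2.56*c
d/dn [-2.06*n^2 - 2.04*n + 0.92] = -4.12*n - 2.04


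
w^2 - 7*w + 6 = (w - 6)*(w - 1)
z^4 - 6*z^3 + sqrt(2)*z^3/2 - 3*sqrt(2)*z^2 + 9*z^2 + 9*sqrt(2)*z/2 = z*(z - 3)^2*(z + sqrt(2)/2)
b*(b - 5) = b^2 - 5*b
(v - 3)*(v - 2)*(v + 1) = v^3 - 4*v^2 + v + 6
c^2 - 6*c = c*(c - 6)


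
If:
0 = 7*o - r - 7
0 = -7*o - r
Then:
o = 1/2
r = -7/2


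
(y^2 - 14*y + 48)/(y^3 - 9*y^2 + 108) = (y - 8)/(y^2 - 3*y - 18)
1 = 1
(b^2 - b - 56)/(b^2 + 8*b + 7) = (b - 8)/(b + 1)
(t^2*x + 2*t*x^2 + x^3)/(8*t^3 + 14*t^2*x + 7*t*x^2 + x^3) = x*(t + x)/(8*t^2 + 6*t*x + x^2)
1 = 1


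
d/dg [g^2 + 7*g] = 2*g + 7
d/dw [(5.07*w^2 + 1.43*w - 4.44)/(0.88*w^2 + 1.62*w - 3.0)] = (6.955*w^2 - 22.6056*w + 2.9028)/(0.7744*w^4 + 2.8512*w^3 - 2.6556*w^2 - 9.72*w + 9.0)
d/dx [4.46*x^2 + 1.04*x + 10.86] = 8.92*x + 1.04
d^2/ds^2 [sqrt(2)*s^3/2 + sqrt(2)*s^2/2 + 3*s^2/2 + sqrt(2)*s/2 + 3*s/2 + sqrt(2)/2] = 3*sqrt(2)*s + sqrt(2) + 3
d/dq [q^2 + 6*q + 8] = 2*q + 6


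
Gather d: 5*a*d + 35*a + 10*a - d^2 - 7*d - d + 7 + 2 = 45*a - d^2 + d*(5*a - 8) + 9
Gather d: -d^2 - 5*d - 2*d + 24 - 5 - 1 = -d^2 - 7*d + 18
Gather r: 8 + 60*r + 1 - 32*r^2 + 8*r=-32*r^2 + 68*r + 9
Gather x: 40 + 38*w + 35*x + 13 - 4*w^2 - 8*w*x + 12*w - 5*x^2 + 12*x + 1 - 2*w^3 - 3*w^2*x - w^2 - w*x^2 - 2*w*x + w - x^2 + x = -2*w^3 - 5*w^2 + 51*w + x^2*(-w - 6) + x*(-3*w^2 - 10*w + 48) + 54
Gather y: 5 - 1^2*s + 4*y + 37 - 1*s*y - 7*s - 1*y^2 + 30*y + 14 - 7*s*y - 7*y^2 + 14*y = -8*s - 8*y^2 + y*(48 - 8*s) + 56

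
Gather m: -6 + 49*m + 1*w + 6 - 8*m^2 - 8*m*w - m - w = -8*m^2 + m*(48 - 8*w)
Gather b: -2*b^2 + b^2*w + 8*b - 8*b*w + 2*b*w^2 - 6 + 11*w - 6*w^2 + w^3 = b^2*(w - 2) + b*(2*w^2 - 8*w + 8) + w^3 - 6*w^2 + 11*w - 6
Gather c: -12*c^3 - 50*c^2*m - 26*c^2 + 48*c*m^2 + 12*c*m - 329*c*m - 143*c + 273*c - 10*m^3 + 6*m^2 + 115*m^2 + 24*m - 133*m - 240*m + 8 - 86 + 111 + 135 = -12*c^3 + c^2*(-50*m - 26) + c*(48*m^2 - 317*m + 130) - 10*m^3 + 121*m^2 - 349*m + 168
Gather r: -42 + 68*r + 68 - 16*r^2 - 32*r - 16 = -16*r^2 + 36*r + 10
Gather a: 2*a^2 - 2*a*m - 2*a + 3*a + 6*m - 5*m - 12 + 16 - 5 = 2*a^2 + a*(1 - 2*m) + m - 1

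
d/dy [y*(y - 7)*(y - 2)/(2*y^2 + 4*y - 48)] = (y^4 + 4*y^3 - 104*y^2 + 432*y - 336)/(2*(y^4 + 4*y^3 - 44*y^2 - 96*y + 576))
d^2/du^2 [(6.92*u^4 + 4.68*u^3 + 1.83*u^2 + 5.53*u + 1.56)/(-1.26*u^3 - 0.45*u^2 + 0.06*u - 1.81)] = (2.8421709430404e-14*u^8 - 4.35239999999999*u^6 + 41.0121360000001*u^5 + 44.747964*u^4 + 60.716262*u^3 - 109.901814*u^2 - 43.368642*u - 10.661634)/(2.000376*u^9 + 2.14326*u^8 + 0.479682*u^7 + 8.507673*u^6 + 6.134778*u^5 + 0.283419*u^4 + 12.090222*u^3 + 4.442283*u^2 - 0.589698*u + 5.929741)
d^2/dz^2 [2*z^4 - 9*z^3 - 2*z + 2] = 6*z*(4*z - 9)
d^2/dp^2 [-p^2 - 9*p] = -2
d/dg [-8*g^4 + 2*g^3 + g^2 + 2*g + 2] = -32*g^3 + 6*g^2 + 2*g + 2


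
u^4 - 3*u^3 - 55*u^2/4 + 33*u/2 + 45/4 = (u - 5)*(u - 3/2)*(u + 1/2)*(u + 3)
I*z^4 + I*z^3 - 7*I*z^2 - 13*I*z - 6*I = (z - 3)*(z + 1)*(z + 2)*(I*z + I)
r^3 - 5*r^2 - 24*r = r*(r - 8)*(r + 3)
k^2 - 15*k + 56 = (k - 8)*(k - 7)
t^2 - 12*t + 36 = (t - 6)^2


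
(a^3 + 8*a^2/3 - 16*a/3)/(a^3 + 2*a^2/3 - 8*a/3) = (a + 4)/(a + 2)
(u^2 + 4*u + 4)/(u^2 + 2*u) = (u + 2)/u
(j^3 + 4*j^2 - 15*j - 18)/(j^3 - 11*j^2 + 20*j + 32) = (j^2 + 3*j - 18)/(j^2 - 12*j + 32)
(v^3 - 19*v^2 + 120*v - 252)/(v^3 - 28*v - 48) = (v^2 - 13*v + 42)/(v^2 + 6*v + 8)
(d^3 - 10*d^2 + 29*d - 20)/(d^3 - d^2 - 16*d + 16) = (d - 5)/(d + 4)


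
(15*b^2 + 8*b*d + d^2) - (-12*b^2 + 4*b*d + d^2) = 27*b^2 + 4*b*d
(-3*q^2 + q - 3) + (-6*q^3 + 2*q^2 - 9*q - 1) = -6*q^3 - q^2 - 8*q - 4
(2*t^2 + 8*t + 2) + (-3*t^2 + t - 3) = -t^2 + 9*t - 1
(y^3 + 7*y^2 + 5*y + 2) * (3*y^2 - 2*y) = 3*y^5 + 19*y^4 + y^3 - 4*y^2 - 4*y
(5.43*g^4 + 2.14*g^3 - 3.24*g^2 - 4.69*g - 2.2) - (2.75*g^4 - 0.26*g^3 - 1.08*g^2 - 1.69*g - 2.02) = 2.68*g^4 + 2.4*g^3 - 2.16*g^2 - 3.0*g - 0.18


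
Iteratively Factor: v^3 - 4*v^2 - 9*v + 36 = (v + 3)*(v^2 - 7*v + 12) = (v - 4)*(v + 3)*(v - 3)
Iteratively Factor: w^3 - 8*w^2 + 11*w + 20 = (w - 4)*(w^2 - 4*w - 5) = (w - 4)*(w + 1)*(w - 5)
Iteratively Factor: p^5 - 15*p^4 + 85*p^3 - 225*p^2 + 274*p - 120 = (p - 1)*(p^4 - 14*p^3 + 71*p^2 - 154*p + 120) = (p - 3)*(p - 1)*(p^3 - 11*p^2 + 38*p - 40) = (p - 3)*(p - 2)*(p - 1)*(p^2 - 9*p + 20) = (p - 5)*(p - 3)*(p - 2)*(p - 1)*(p - 4)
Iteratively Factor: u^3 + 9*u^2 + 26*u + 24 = (u + 2)*(u^2 + 7*u + 12) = (u + 2)*(u + 4)*(u + 3)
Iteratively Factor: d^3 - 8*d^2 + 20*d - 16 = (d - 4)*(d^2 - 4*d + 4) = (d - 4)*(d - 2)*(d - 2)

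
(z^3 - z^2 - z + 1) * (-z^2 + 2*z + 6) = -z^5 + 3*z^4 + 5*z^3 - 9*z^2 - 4*z + 6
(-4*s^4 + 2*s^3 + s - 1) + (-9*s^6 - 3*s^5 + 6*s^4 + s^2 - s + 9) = -9*s^6 - 3*s^5 + 2*s^4 + 2*s^3 + s^2 + 8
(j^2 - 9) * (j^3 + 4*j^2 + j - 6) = j^5 + 4*j^4 - 8*j^3 - 42*j^2 - 9*j + 54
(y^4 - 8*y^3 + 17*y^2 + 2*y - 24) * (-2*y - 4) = -2*y^5 + 12*y^4 - 2*y^3 - 72*y^2 + 40*y + 96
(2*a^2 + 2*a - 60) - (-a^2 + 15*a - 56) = 3*a^2 - 13*a - 4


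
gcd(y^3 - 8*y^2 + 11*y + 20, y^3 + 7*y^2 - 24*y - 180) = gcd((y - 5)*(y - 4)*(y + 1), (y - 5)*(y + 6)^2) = y - 5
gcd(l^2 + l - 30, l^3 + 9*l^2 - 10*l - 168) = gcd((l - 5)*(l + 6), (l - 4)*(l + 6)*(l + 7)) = l + 6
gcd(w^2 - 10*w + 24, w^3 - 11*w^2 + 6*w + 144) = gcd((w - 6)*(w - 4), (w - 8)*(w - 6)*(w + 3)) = w - 6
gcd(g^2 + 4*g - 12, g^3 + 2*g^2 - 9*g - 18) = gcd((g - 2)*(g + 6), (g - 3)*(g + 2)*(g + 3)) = 1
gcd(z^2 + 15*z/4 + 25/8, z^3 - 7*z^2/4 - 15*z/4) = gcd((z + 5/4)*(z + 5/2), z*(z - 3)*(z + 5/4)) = z + 5/4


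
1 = 1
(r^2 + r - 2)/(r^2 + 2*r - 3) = (r + 2)/(r + 3)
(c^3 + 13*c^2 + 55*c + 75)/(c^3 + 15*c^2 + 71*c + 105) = (c + 5)/(c + 7)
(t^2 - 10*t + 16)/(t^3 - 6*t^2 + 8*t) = (t - 8)/(t*(t - 4))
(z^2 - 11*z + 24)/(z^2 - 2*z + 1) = (z^2 - 11*z + 24)/(z^2 - 2*z + 1)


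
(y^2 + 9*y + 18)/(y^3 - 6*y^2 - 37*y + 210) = (y + 3)/(y^2 - 12*y + 35)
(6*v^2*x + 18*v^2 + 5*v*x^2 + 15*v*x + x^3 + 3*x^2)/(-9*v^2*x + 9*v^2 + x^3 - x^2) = (2*v*x + 6*v + x^2 + 3*x)/(-3*v*x + 3*v + x^2 - x)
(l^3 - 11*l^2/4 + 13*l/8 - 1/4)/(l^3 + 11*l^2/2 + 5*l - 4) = (4*l^2 - 9*l + 2)/(4*(l^2 + 6*l + 8))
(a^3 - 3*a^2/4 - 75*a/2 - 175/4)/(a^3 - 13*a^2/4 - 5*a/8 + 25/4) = 2*(a^2 - 2*a - 35)/(2*a^2 - 9*a + 10)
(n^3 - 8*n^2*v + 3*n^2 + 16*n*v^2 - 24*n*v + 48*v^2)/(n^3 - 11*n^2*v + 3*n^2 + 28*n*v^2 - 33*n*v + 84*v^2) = (-n + 4*v)/(-n + 7*v)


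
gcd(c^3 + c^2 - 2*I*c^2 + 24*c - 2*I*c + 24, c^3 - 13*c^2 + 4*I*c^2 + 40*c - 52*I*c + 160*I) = c + 4*I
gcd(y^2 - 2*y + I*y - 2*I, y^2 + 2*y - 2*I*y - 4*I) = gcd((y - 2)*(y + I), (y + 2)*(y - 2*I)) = 1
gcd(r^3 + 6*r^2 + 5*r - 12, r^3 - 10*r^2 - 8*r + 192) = r + 4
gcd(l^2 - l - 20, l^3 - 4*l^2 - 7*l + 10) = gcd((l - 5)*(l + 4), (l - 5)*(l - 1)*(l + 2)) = l - 5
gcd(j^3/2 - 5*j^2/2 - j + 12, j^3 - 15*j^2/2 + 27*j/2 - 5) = 1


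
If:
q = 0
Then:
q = 0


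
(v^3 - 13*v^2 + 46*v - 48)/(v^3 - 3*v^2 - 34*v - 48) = (v^2 - 5*v + 6)/(v^2 + 5*v + 6)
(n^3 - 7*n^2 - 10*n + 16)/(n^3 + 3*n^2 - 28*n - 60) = (n^2 - 9*n + 8)/(n^2 + n - 30)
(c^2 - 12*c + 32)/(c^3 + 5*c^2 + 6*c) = (c^2 - 12*c + 32)/(c*(c^2 + 5*c + 6))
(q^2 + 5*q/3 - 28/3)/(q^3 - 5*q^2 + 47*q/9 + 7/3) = 3*(q + 4)/(3*q^2 - 8*q - 3)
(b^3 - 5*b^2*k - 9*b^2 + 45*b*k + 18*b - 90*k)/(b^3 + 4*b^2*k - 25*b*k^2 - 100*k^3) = (b^2 - 9*b + 18)/(b^2 + 9*b*k + 20*k^2)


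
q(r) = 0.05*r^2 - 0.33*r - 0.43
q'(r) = 0.1*r - 0.33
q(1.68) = -0.84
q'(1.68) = -0.16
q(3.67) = -0.97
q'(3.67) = 0.04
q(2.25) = -0.92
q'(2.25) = -0.10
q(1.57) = -0.82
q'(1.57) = -0.17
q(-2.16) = 0.52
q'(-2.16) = -0.55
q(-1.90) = 0.38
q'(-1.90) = -0.52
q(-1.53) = 0.19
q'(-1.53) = -0.48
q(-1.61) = 0.23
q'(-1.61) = -0.49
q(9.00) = 0.65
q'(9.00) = 0.57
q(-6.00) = 3.35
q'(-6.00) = -0.93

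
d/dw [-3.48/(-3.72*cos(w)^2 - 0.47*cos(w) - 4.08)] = (25.8912*cos(w) + 1.6356)*sin(w)/(3.72*cos(w)^2 + 0.47*cos(w) + 4.08)^2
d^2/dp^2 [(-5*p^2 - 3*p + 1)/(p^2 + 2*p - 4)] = 2*(7*p^3 - 57*p^2 - 30*p - 96)/(p^6 + 6*p^5 - 40*p^3 + 96*p - 64)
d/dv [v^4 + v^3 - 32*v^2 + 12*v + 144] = 4*v^3 + 3*v^2 - 64*v + 12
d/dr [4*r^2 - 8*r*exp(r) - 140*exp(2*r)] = -8*r*exp(r) + 8*r - 280*exp(2*r) - 8*exp(r)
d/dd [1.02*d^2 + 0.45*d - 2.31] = 2.04*d + 0.45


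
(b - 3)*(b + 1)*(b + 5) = b^3 + 3*b^2 - 13*b - 15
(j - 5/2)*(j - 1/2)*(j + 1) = j^3 - 2*j^2 - 7*j/4 + 5/4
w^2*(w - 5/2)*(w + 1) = w^4 - 3*w^3/2 - 5*w^2/2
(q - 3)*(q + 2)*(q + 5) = q^3 + 4*q^2 - 11*q - 30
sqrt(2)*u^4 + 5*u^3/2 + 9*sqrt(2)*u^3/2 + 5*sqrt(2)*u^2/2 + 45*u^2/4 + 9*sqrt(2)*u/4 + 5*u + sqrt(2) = (u + 1/2)*(u + 4)*(u + sqrt(2))*(sqrt(2)*u + 1/2)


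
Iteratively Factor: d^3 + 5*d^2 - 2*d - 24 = (d + 3)*(d^2 + 2*d - 8) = (d - 2)*(d + 3)*(d + 4)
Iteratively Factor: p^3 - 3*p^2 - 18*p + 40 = (p - 2)*(p^2 - p - 20) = (p - 5)*(p - 2)*(p + 4)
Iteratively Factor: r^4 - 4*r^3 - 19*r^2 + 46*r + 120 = (r + 2)*(r^3 - 6*r^2 - 7*r + 60) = (r - 4)*(r + 2)*(r^2 - 2*r - 15) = (r - 5)*(r - 4)*(r + 2)*(r + 3)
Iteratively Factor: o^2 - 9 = (o + 3)*(o - 3)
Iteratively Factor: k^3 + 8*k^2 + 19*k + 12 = (k + 3)*(k^2 + 5*k + 4) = (k + 3)*(k + 4)*(k + 1)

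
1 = 1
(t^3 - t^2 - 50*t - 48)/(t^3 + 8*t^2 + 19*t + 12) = (t^2 - 2*t - 48)/(t^2 + 7*t + 12)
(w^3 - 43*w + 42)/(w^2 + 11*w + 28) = (w^2 - 7*w + 6)/(w + 4)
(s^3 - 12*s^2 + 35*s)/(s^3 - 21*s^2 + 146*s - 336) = s*(s - 5)/(s^2 - 14*s + 48)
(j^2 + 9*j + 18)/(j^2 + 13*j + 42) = (j + 3)/(j + 7)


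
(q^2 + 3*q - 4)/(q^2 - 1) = (q + 4)/(q + 1)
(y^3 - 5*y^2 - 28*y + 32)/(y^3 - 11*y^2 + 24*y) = (y^2 + 3*y - 4)/(y*(y - 3))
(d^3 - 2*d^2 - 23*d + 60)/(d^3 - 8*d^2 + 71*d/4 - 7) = 4*(d^2 + 2*d - 15)/(4*d^2 - 16*d + 7)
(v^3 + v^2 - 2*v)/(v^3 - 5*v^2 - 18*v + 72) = v*(v^2 + v - 2)/(v^3 - 5*v^2 - 18*v + 72)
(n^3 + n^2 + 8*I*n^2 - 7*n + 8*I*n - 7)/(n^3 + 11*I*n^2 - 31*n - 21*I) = (n + 1)/(n + 3*I)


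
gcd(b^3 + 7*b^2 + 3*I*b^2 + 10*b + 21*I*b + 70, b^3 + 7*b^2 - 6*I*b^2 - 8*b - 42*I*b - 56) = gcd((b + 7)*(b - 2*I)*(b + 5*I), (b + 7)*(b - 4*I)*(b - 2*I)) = b^2 + b*(7 - 2*I) - 14*I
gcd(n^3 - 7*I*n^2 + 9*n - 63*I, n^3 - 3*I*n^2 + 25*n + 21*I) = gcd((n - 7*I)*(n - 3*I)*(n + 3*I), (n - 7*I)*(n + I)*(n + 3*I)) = n^2 - 4*I*n + 21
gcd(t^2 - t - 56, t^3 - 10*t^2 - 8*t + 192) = t - 8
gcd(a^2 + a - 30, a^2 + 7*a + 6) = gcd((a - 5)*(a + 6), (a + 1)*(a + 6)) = a + 6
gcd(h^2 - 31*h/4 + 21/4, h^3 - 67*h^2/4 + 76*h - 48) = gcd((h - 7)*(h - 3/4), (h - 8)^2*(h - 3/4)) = h - 3/4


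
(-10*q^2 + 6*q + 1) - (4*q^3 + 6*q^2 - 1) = -4*q^3 - 16*q^2 + 6*q + 2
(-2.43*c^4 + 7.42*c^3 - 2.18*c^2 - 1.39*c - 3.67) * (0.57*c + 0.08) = -1.3851*c^5 + 4.035*c^4 - 0.649*c^3 - 0.9667*c^2 - 2.2031*c - 0.2936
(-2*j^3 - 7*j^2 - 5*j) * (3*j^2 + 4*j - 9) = -6*j^5 - 29*j^4 - 25*j^3 + 43*j^2 + 45*j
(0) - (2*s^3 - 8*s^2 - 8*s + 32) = -2*s^3 + 8*s^2 + 8*s - 32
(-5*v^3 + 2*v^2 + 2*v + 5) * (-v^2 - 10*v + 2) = 5*v^5 + 48*v^4 - 32*v^3 - 21*v^2 - 46*v + 10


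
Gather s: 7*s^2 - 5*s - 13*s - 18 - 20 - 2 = 7*s^2 - 18*s - 40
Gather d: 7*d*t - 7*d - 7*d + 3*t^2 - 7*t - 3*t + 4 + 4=d*(7*t - 14) + 3*t^2 - 10*t + 8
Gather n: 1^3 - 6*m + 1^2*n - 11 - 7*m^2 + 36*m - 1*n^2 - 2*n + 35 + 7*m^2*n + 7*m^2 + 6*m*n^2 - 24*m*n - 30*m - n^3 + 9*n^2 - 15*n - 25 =-n^3 + n^2*(6*m + 8) + n*(7*m^2 - 24*m - 16)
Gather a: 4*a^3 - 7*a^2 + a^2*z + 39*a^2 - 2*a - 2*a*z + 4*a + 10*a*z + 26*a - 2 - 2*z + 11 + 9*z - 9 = 4*a^3 + a^2*(z + 32) + a*(8*z + 28) + 7*z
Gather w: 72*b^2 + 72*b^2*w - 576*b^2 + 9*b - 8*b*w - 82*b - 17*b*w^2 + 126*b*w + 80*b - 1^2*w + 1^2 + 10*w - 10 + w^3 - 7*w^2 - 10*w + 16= -504*b^2 + 7*b + w^3 + w^2*(-17*b - 7) + w*(72*b^2 + 118*b - 1) + 7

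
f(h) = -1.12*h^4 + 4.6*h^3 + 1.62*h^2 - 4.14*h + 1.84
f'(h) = -4.48*h^3 + 13.8*h^2 + 3.24*h - 4.14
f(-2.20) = -56.43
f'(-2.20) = 103.23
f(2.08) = 20.67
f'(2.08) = 21.99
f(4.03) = 17.12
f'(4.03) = -60.18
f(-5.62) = -1857.53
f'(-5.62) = 1208.74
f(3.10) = 38.18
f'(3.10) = 5.06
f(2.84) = 35.66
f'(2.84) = 13.75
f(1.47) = 8.64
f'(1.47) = 16.21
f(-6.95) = -4048.48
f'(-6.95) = 2143.86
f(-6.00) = -2360.12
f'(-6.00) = 1440.90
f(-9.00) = -10531.40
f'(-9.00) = 4350.42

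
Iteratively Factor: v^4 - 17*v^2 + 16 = (v - 1)*(v^3 + v^2 - 16*v - 16) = (v - 1)*(v + 4)*(v^2 - 3*v - 4) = (v - 4)*(v - 1)*(v + 4)*(v + 1)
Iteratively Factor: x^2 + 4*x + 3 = (x + 1)*(x + 3)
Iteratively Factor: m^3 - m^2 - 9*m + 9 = (m - 1)*(m^2 - 9) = (m - 1)*(m + 3)*(m - 3)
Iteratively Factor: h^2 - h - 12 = (h + 3)*(h - 4)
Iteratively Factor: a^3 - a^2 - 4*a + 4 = (a - 2)*(a^2 + a - 2) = (a - 2)*(a - 1)*(a + 2)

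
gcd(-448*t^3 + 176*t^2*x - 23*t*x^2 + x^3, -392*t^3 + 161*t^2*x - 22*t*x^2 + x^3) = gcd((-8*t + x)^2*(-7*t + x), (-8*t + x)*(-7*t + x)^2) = 56*t^2 - 15*t*x + x^2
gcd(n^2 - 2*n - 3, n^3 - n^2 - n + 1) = n + 1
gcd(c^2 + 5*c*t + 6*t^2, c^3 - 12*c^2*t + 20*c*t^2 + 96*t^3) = c + 2*t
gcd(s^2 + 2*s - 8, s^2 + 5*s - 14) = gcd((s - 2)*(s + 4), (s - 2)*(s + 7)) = s - 2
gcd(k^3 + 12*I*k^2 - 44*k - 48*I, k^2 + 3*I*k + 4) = k + 4*I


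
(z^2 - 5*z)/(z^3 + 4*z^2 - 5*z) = (z - 5)/(z^2 + 4*z - 5)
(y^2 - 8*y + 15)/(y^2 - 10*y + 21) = (y - 5)/(y - 7)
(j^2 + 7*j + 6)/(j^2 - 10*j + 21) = (j^2 + 7*j + 6)/(j^2 - 10*j + 21)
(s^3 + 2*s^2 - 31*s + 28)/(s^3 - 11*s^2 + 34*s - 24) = (s + 7)/(s - 6)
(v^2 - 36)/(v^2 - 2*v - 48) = (v - 6)/(v - 8)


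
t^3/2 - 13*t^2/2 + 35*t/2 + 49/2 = (t/2 + 1/2)*(t - 7)^2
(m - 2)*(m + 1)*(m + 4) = m^3 + 3*m^2 - 6*m - 8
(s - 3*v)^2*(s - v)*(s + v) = s^4 - 6*s^3*v + 8*s^2*v^2 + 6*s*v^3 - 9*v^4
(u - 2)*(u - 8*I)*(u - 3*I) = u^3 - 2*u^2 - 11*I*u^2 - 24*u + 22*I*u + 48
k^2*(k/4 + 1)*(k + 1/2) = k^4/4 + 9*k^3/8 + k^2/2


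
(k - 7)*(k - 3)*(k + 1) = k^3 - 9*k^2 + 11*k + 21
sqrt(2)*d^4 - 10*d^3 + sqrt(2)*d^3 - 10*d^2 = d^2*(d - 5*sqrt(2))*(sqrt(2)*d + sqrt(2))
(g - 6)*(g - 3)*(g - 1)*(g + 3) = g^4 - 7*g^3 - 3*g^2 + 63*g - 54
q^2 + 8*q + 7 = (q + 1)*(q + 7)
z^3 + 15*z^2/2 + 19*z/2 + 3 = (z + 1/2)*(z + 1)*(z + 6)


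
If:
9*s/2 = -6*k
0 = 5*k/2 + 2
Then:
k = -4/5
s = 16/15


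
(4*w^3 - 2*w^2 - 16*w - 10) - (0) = 4*w^3 - 2*w^2 - 16*w - 10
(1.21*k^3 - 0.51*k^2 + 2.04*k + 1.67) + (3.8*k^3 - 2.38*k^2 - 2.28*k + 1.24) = 5.01*k^3 - 2.89*k^2 - 0.24*k + 2.91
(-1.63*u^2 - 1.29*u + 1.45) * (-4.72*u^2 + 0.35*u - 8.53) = 7.6936*u^4 + 5.5183*u^3 + 6.6084*u^2 + 11.5112*u - 12.3685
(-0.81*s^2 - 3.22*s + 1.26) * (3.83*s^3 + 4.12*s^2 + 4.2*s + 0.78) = -3.1023*s^5 - 15.6698*s^4 - 11.8426*s^3 - 8.9646*s^2 + 2.7804*s + 0.9828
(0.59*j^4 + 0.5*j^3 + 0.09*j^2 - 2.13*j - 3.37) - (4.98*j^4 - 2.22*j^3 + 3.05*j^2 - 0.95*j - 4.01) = -4.39*j^4 + 2.72*j^3 - 2.96*j^2 - 1.18*j + 0.64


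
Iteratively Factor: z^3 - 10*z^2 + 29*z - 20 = (z - 1)*(z^2 - 9*z + 20) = (z - 4)*(z - 1)*(z - 5)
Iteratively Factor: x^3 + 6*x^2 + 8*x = (x)*(x^2 + 6*x + 8) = x*(x + 4)*(x + 2)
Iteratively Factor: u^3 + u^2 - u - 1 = (u + 1)*(u^2 - 1) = (u - 1)*(u + 1)*(u + 1)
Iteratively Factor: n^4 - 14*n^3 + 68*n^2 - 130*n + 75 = (n - 3)*(n^3 - 11*n^2 + 35*n - 25) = (n - 3)*(n - 1)*(n^2 - 10*n + 25) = (n - 5)*(n - 3)*(n - 1)*(n - 5)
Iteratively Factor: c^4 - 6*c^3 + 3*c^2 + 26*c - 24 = (c - 4)*(c^3 - 2*c^2 - 5*c + 6) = (c - 4)*(c - 1)*(c^2 - c - 6) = (c - 4)*(c - 3)*(c - 1)*(c + 2)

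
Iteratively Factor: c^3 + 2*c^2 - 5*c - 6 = (c + 3)*(c^2 - c - 2) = (c - 2)*(c + 3)*(c + 1)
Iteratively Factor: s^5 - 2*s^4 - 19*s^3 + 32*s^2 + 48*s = (s - 4)*(s^4 + 2*s^3 - 11*s^2 - 12*s) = (s - 4)*(s - 3)*(s^3 + 5*s^2 + 4*s) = (s - 4)*(s - 3)*(s + 1)*(s^2 + 4*s) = (s - 4)*(s - 3)*(s + 1)*(s + 4)*(s)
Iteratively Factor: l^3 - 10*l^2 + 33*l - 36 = (l - 3)*(l^2 - 7*l + 12) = (l - 4)*(l - 3)*(l - 3)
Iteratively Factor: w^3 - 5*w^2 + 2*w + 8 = (w + 1)*(w^2 - 6*w + 8) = (w - 2)*(w + 1)*(w - 4)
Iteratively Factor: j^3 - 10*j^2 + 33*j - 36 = (j - 4)*(j^2 - 6*j + 9) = (j - 4)*(j - 3)*(j - 3)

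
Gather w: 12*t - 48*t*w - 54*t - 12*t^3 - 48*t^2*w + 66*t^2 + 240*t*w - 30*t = -12*t^3 + 66*t^2 - 72*t + w*(-48*t^2 + 192*t)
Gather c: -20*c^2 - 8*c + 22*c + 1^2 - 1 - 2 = -20*c^2 + 14*c - 2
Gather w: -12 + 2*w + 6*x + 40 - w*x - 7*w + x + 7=w*(-x - 5) + 7*x + 35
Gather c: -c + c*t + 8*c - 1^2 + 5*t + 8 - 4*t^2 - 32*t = c*(t + 7) - 4*t^2 - 27*t + 7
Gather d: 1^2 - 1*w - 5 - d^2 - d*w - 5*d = -d^2 + d*(-w - 5) - w - 4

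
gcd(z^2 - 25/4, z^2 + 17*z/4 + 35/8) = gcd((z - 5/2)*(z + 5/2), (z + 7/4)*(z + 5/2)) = z + 5/2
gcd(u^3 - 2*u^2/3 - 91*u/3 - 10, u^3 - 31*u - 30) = u^2 - u - 30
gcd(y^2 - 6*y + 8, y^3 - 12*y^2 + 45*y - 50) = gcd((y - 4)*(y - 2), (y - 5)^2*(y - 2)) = y - 2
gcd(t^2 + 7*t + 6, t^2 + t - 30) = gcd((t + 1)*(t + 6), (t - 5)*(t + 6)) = t + 6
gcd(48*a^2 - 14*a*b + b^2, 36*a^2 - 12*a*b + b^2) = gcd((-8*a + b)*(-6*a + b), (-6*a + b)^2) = 6*a - b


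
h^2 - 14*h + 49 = (h - 7)^2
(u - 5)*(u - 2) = u^2 - 7*u + 10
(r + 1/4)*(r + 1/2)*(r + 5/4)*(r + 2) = r^4 + 4*r^3 + 81*r^2/16 + 73*r/32 + 5/16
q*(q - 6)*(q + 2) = q^3 - 4*q^2 - 12*q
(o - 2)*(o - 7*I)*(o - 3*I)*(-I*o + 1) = -I*o^4 - 9*o^3 + 2*I*o^3 + 18*o^2 + 11*I*o^2 - 21*o - 22*I*o + 42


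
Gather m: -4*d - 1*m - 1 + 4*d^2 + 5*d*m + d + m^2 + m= 4*d^2 + 5*d*m - 3*d + m^2 - 1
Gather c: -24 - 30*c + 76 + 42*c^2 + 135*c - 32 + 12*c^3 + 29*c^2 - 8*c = 12*c^3 + 71*c^2 + 97*c + 20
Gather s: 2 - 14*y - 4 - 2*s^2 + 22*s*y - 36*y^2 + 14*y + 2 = -2*s^2 + 22*s*y - 36*y^2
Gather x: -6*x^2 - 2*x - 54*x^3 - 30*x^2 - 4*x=-54*x^3 - 36*x^2 - 6*x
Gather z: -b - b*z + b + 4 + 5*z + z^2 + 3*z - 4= z^2 + z*(8 - b)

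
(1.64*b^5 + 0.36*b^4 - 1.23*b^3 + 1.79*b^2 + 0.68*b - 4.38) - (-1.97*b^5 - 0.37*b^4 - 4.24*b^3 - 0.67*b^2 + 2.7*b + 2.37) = 3.61*b^5 + 0.73*b^4 + 3.01*b^3 + 2.46*b^2 - 2.02*b - 6.75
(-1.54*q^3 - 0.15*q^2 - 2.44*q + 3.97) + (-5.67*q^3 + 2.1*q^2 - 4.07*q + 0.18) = -7.21*q^3 + 1.95*q^2 - 6.51*q + 4.15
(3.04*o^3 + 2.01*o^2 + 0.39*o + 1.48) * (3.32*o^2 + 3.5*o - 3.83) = 10.0928*o^5 + 17.3132*o^4 - 3.3134*o^3 - 1.4197*o^2 + 3.6863*o - 5.6684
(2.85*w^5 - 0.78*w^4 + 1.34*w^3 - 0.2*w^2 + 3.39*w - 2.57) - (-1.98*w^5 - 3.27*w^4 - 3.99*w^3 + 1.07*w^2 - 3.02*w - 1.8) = 4.83*w^5 + 2.49*w^4 + 5.33*w^3 - 1.27*w^2 + 6.41*w - 0.77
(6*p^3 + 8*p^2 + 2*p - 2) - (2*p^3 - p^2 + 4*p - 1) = 4*p^3 + 9*p^2 - 2*p - 1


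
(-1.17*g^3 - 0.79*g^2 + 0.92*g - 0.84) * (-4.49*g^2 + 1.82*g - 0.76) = 5.2533*g^5 + 1.4177*g^4 - 4.6794*g^3 + 6.0464*g^2 - 2.228*g + 0.6384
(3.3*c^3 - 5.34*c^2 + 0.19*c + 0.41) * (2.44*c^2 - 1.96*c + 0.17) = 8.052*c^5 - 19.4976*c^4 + 11.491*c^3 - 0.2798*c^2 - 0.7713*c + 0.0697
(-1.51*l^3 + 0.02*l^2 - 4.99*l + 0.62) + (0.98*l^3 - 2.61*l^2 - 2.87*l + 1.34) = -0.53*l^3 - 2.59*l^2 - 7.86*l + 1.96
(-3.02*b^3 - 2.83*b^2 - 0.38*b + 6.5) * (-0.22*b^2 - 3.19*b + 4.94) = 0.6644*b^5 + 10.2564*b^4 - 5.8075*b^3 - 14.198*b^2 - 22.6122*b + 32.11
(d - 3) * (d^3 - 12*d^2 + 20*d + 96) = d^4 - 15*d^3 + 56*d^2 + 36*d - 288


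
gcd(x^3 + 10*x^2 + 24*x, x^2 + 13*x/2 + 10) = x + 4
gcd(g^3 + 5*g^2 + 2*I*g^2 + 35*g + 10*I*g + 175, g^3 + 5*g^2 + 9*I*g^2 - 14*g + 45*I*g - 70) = g^2 + g*(5 + 7*I) + 35*I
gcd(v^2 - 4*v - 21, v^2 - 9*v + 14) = v - 7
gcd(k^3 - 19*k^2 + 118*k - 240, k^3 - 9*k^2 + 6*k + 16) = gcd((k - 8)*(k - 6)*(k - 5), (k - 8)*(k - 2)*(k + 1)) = k - 8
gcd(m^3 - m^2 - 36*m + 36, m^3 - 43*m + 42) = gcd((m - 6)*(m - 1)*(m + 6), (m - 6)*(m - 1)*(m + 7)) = m^2 - 7*m + 6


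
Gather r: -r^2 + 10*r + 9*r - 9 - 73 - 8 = -r^2 + 19*r - 90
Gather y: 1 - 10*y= 1 - 10*y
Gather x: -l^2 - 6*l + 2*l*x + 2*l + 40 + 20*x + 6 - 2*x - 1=-l^2 - 4*l + x*(2*l + 18) + 45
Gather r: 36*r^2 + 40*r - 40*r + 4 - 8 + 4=36*r^2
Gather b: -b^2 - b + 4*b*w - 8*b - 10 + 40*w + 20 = -b^2 + b*(4*w - 9) + 40*w + 10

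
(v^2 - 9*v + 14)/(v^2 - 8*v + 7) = (v - 2)/(v - 1)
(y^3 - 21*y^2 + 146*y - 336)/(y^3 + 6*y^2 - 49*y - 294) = (y^2 - 14*y + 48)/(y^2 + 13*y + 42)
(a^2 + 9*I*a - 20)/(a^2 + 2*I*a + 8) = (a + 5*I)/(a - 2*I)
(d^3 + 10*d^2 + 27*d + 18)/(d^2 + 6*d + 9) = (d^2 + 7*d + 6)/(d + 3)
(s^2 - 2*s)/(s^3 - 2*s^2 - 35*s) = (2 - s)/(-s^2 + 2*s + 35)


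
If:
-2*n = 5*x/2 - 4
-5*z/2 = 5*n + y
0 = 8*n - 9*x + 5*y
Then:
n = -125*z/98 - 72/49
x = 50*z/49 + 136/49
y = 190*z/49 + 360/49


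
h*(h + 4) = h^2 + 4*h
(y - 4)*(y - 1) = y^2 - 5*y + 4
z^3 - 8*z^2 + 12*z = z*(z - 6)*(z - 2)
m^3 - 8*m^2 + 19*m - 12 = (m - 4)*(m - 3)*(m - 1)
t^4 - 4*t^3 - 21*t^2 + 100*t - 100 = (t - 5)*(t - 2)^2*(t + 5)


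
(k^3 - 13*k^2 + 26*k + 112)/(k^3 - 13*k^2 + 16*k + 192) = (k^2 - 5*k - 14)/(k^2 - 5*k - 24)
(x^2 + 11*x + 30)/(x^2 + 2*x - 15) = (x + 6)/(x - 3)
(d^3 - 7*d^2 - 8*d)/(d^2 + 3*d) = (d^2 - 7*d - 8)/(d + 3)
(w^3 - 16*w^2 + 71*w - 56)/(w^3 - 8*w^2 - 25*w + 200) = (w^2 - 8*w + 7)/(w^2 - 25)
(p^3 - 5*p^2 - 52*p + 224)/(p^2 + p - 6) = (p^3 - 5*p^2 - 52*p + 224)/(p^2 + p - 6)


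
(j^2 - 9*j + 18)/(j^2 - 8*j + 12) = (j - 3)/(j - 2)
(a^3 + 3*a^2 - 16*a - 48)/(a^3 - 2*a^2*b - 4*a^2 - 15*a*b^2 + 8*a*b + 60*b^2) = (a^2 + 7*a + 12)/(a^2 - 2*a*b - 15*b^2)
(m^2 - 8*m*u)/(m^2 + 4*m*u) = (m - 8*u)/(m + 4*u)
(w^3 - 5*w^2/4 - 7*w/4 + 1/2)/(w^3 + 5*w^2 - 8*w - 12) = (w - 1/4)/(w + 6)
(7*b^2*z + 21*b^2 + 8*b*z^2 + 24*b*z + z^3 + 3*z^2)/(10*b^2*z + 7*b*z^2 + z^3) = (7*b^2*z + 21*b^2 + 8*b*z^2 + 24*b*z + z^3 + 3*z^2)/(z*(10*b^2 + 7*b*z + z^2))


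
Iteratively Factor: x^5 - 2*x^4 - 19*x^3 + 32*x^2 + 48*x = (x - 4)*(x^4 + 2*x^3 - 11*x^2 - 12*x) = (x - 4)*(x + 4)*(x^3 - 2*x^2 - 3*x) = x*(x - 4)*(x + 4)*(x^2 - 2*x - 3) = x*(x - 4)*(x - 3)*(x + 4)*(x + 1)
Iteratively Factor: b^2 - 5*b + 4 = (b - 1)*(b - 4)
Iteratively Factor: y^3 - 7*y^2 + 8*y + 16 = (y + 1)*(y^2 - 8*y + 16) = (y - 4)*(y + 1)*(y - 4)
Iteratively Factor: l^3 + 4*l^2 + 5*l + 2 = (l + 2)*(l^2 + 2*l + 1) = (l + 1)*(l + 2)*(l + 1)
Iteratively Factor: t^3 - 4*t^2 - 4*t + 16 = (t - 2)*(t^2 - 2*t - 8) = (t - 2)*(t + 2)*(t - 4)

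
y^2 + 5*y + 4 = (y + 1)*(y + 4)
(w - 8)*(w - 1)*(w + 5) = w^3 - 4*w^2 - 37*w + 40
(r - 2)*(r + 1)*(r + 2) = r^3 + r^2 - 4*r - 4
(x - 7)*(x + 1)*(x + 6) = x^3 - 43*x - 42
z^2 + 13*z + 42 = (z + 6)*(z + 7)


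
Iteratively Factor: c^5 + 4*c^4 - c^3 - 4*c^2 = (c)*(c^4 + 4*c^3 - c^2 - 4*c) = c^2*(c^3 + 4*c^2 - c - 4) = c^2*(c + 1)*(c^2 + 3*c - 4) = c^2*(c - 1)*(c + 1)*(c + 4)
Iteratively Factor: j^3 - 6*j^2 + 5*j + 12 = (j - 4)*(j^2 - 2*j - 3) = (j - 4)*(j + 1)*(j - 3)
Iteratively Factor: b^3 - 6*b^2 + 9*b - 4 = (b - 1)*(b^2 - 5*b + 4) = (b - 4)*(b - 1)*(b - 1)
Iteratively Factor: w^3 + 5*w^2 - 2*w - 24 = (w + 3)*(w^2 + 2*w - 8) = (w + 3)*(w + 4)*(w - 2)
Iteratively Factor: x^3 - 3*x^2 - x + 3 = (x + 1)*(x^2 - 4*x + 3) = (x - 1)*(x + 1)*(x - 3)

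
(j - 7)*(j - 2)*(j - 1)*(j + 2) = j^4 - 8*j^3 + 3*j^2 + 32*j - 28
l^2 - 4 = (l - 2)*(l + 2)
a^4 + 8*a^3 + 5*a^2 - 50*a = a*(a - 2)*(a + 5)^2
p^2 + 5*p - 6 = (p - 1)*(p + 6)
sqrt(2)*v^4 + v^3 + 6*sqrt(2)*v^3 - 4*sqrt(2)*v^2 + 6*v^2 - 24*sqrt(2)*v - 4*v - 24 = (v - 2)*(v + 2)*(v + 6)*(sqrt(2)*v + 1)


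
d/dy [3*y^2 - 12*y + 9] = 6*y - 12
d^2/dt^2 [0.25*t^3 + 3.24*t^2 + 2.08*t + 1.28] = 1.5*t + 6.48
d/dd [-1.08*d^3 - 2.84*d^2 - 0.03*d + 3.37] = -3.24*d^2 - 5.68*d - 0.03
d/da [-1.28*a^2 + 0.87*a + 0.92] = 0.87 - 2.56*a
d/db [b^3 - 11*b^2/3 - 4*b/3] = 3*b^2 - 22*b/3 - 4/3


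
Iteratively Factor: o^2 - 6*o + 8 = (o - 2)*(o - 4)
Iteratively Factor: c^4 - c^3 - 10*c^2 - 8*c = (c + 2)*(c^3 - 3*c^2 - 4*c) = c*(c + 2)*(c^2 - 3*c - 4) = c*(c + 1)*(c + 2)*(c - 4)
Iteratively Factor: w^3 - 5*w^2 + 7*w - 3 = (w - 1)*(w^2 - 4*w + 3) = (w - 1)^2*(w - 3)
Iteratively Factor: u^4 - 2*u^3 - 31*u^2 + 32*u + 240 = (u + 4)*(u^3 - 6*u^2 - 7*u + 60) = (u - 5)*(u + 4)*(u^2 - u - 12) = (u - 5)*(u - 4)*(u + 4)*(u + 3)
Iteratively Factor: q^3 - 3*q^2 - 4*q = (q)*(q^2 - 3*q - 4) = q*(q + 1)*(q - 4)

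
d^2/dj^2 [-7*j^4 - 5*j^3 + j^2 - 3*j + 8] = -84*j^2 - 30*j + 2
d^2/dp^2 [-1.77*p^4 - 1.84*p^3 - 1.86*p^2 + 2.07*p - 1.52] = -21.24*p^2 - 11.04*p - 3.72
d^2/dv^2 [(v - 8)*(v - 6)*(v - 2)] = 6*v - 32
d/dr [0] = 0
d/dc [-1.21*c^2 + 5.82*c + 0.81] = 5.82 - 2.42*c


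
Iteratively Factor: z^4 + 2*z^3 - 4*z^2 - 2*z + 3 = (z - 1)*(z^3 + 3*z^2 - z - 3) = (z - 1)*(z + 3)*(z^2 - 1) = (z - 1)^2*(z + 3)*(z + 1)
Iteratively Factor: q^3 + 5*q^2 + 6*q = (q + 2)*(q^2 + 3*q) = q*(q + 2)*(q + 3)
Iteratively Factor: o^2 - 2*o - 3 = (o + 1)*(o - 3)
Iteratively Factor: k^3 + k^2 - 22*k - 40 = (k + 2)*(k^2 - k - 20) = (k + 2)*(k + 4)*(k - 5)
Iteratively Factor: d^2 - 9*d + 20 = (d - 5)*(d - 4)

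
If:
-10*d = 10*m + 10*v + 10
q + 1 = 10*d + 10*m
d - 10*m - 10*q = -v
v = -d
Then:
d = 6/5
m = -1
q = 1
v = -6/5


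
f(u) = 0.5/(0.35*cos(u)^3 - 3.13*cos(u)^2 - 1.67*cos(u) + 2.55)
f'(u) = 0.5*(1.05*sin(u)*cos(u)^2 - 6.26*sin(u)*cos(u) - 1.67*sin(u))/(0.35*cos(u)^3 - 3.13*cos(u)^2 - 1.67*cos(u) + 2.55)^2 = (0.525*cos(u)^2 - 3.13*cos(u) - 0.835)*sin(u)/(0.35*cos(u)^3 - 3.13*cos(u)^2 - 1.67*cos(u) + 2.55)^2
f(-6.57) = -0.31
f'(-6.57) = 0.36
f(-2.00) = 0.19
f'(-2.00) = -0.07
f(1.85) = 0.18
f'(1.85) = 0.01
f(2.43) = 0.27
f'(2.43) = 0.34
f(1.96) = 0.18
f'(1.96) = 0.05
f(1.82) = 0.18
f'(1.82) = -0.00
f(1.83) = 0.18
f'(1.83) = 0.00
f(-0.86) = 2.22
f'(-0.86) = 39.63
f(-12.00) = -0.57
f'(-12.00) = -2.16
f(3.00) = 0.63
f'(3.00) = 0.62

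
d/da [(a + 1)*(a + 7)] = 2*a + 8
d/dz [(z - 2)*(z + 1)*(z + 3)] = 3*z^2 + 4*z - 5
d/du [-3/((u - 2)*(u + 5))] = 3*(2*u + 3)/((u - 2)^2*(u + 5)^2)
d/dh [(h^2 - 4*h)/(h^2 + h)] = 5/(h^2 + 2*h + 1)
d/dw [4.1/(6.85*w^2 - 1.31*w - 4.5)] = (5.371 - 56.17*w)/(-6.85*w^2 + 1.31*w + 4.5)^2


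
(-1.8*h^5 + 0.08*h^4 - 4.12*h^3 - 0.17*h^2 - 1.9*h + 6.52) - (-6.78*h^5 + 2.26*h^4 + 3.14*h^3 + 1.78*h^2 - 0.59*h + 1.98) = 4.98*h^5 - 2.18*h^4 - 7.26*h^3 - 1.95*h^2 - 1.31*h + 4.54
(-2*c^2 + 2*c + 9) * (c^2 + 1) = -2*c^4 + 2*c^3 + 7*c^2 + 2*c + 9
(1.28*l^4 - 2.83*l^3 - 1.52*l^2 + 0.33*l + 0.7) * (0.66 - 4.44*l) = -5.6832*l^5 + 13.41*l^4 + 4.881*l^3 - 2.4684*l^2 - 2.8902*l + 0.462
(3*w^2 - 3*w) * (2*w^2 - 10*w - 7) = 6*w^4 - 36*w^3 + 9*w^2 + 21*w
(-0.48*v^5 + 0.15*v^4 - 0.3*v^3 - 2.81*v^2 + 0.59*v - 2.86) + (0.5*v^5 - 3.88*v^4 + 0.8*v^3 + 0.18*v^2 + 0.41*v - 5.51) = 0.02*v^5 - 3.73*v^4 + 0.5*v^3 - 2.63*v^2 + 1.0*v - 8.37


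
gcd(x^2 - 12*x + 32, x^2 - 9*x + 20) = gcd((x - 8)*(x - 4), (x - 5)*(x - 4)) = x - 4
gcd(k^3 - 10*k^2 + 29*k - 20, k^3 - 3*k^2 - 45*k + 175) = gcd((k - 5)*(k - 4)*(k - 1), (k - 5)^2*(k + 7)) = k - 5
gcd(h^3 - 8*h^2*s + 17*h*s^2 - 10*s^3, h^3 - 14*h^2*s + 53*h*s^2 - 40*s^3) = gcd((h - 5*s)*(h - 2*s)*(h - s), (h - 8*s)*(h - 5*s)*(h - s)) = h^2 - 6*h*s + 5*s^2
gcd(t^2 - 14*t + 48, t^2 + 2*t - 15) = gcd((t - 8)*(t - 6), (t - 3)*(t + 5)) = 1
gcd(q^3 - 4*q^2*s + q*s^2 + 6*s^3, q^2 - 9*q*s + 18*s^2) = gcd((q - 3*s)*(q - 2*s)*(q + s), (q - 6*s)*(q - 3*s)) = q - 3*s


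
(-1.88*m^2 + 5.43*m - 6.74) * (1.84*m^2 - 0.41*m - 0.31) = -3.4592*m^4 + 10.762*m^3 - 14.0451*m^2 + 1.0801*m + 2.0894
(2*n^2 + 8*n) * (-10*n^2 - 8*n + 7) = -20*n^4 - 96*n^3 - 50*n^2 + 56*n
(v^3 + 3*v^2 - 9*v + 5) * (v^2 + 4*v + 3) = v^5 + 7*v^4 + 6*v^3 - 22*v^2 - 7*v + 15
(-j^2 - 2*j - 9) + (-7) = -j^2 - 2*j - 16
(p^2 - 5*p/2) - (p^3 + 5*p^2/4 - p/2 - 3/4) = -p^3 - p^2/4 - 2*p + 3/4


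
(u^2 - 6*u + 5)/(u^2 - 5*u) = (u - 1)/u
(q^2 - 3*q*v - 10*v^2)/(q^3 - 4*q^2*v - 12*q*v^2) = (q - 5*v)/(q*(q - 6*v))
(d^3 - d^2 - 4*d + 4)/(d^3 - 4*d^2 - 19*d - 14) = (d^2 - 3*d + 2)/(d^2 - 6*d - 7)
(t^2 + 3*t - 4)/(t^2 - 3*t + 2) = (t + 4)/(t - 2)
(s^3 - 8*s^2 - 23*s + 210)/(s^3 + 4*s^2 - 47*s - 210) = (s - 6)/(s + 6)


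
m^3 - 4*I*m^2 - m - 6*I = (m - 3*I)*(m - 2*I)*(m + I)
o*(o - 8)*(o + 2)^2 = o^4 - 4*o^3 - 28*o^2 - 32*o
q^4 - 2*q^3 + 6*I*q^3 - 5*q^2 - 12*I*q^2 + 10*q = q*(q - 2)*(q + I)*(q + 5*I)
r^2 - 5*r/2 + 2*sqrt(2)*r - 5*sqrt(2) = (r - 5/2)*(r + 2*sqrt(2))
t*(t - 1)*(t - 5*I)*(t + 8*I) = t^4 - t^3 + 3*I*t^3 + 40*t^2 - 3*I*t^2 - 40*t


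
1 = 1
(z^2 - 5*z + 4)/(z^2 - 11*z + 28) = (z - 1)/(z - 7)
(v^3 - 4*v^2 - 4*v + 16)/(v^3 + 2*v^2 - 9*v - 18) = (v^2 - 6*v + 8)/(v^2 - 9)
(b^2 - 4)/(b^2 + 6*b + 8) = (b - 2)/(b + 4)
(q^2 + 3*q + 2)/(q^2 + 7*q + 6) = (q + 2)/(q + 6)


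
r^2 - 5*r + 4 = (r - 4)*(r - 1)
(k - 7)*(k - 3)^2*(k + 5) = k^4 - 8*k^3 - 14*k^2 + 192*k - 315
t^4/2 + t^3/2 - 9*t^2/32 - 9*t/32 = t*(t/2 + 1/2)*(t - 3/4)*(t + 3/4)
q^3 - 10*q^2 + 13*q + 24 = (q - 8)*(q - 3)*(q + 1)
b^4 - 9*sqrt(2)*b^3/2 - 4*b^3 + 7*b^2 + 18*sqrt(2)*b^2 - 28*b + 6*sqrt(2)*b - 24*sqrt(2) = (b - 4)*(b - 3*sqrt(2))*(b - 2*sqrt(2))*(b + sqrt(2)/2)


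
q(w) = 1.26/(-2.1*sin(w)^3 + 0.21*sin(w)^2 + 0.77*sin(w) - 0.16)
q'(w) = 1.26*(6.3*sin(w)^2*cos(w) - 0.42*sin(w)*cos(w) - 0.77*cos(w))/(-2.1*sin(w)^3 + 0.21*sin(w)^2 + 0.77*sin(w) - 0.16)^2 = (7.938*sin(w)^2 - 0.5292*sin(w) - 0.9702)*cos(w)/(2.1*sin(w)^3 - 0.21*sin(w)^2 - 0.77*sin(w) + 0.16)^2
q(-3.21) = -11.77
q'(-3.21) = 84.37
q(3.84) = -125.90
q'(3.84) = -20277.79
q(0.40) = 26.42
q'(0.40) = 11.14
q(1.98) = -1.40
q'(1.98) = -2.58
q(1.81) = -1.11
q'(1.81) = -1.10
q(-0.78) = 9.49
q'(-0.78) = 134.13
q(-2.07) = 1.69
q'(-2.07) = -4.82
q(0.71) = -8.37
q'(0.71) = 68.92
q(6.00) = -4.03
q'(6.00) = -1.99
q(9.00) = 27.39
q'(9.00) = -68.83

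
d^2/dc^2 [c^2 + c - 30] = 2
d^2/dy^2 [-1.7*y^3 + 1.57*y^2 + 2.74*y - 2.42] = 3.14 - 10.2*y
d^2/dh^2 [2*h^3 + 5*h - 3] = 12*h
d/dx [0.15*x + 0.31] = 0.150000000000000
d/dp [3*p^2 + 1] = 6*p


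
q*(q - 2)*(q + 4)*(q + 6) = q^4 + 8*q^3 + 4*q^2 - 48*q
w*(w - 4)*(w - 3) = w^3 - 7*w^2 + 12*w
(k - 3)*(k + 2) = k^2 - k - 6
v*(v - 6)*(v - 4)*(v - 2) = v^4 - 12*v^3 + 44*v^2 - 48*v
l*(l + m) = l^2 + l*m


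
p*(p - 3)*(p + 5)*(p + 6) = p^4 + 8*p^3 - 3*p^2 - 90*p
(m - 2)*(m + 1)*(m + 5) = m^3 + 4*m^2 - 7*m - 10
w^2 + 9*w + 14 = (w + 2)*(w + 7)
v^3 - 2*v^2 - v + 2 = (v - 2)*(v - 1)*(v + 1)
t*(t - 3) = t^2 - 3*t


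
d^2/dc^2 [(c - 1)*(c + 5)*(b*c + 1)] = 6*b*c + 8*b + 2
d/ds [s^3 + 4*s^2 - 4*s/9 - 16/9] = 3*s^2 + 8*s - 4/9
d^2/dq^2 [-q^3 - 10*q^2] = -6*q - 20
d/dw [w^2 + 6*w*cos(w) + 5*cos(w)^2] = -6*w*sin(w) + 2*w - 5*sin(2*w) + 6*cos(w)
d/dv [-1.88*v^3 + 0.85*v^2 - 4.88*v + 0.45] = -5.64*v^2 + 1.7*v - 4.88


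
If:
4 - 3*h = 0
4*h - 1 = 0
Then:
No Solution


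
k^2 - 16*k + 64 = (k - 8)^2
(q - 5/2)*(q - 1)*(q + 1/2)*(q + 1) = q^4 - 2*q^3 - 9*q^2/4 + 2*q + 5/4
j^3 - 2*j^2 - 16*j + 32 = (j - 4)*(j - 2)*(j + 4)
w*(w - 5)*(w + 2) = w^3 - 3*w^2 - 10*w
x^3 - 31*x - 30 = (x - 6)*(x + 1)*(x + 5)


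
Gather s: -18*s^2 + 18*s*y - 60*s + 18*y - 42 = -18*s^2 + s*(18*y - 60) + 18*y - 42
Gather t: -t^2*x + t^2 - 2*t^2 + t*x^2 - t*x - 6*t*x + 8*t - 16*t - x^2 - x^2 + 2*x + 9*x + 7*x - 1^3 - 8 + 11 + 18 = t^2*(-x - 1) + t*(x^2 - 7*x - 8) - 2*x^2 + 18*x + 20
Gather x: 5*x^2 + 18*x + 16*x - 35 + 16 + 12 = 5*x^2 + 34*x - 7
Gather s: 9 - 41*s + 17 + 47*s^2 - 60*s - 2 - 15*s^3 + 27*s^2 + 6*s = -15*s^3 + 74*s^2 - 95*s + 24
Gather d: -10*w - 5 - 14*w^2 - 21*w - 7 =-14*w^2 - 31*w - 12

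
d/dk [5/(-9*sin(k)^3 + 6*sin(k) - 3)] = 5*(9*sin(k)^2 - 2)*cos(k)/(3*(3*sin(k)^3 - 2*sin(k) + 1)^2)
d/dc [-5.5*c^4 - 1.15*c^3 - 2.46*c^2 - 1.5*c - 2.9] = -22.0*c^3 - 3.45*c^2 - 4.92*c - 1.5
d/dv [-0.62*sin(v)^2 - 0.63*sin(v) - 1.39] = -(1.24*sin(v) + 0.63)*cos(v)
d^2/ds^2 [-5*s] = 0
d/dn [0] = 0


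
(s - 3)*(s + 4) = s^2 + s - 12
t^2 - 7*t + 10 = (t - 5)*(t - 2)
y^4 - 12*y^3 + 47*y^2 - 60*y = y*(y - 5)*(y - 4)*(y - 3)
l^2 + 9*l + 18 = (l + 3)*(l + 6)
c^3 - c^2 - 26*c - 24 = (c - 6)*(c + 1)*(c + 4)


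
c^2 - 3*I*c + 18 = (c - 6*I)*(c + 3*I)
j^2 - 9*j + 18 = (j - 6)*(j - 3)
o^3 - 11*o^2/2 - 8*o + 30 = (o - 6)*(o - 2)*(o + 5/2)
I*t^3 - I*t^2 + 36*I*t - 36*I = (t - 6*I)*(t + 6*I)*(I*t - I)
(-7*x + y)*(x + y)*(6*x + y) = -42*x^3 - 43*x^2*y + y^3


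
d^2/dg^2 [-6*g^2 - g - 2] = -12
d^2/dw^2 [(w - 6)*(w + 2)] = 2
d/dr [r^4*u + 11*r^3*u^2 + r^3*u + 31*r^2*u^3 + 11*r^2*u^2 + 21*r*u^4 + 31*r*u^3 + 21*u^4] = u*(4*r^3 + 33*r^2*u + 3*r^2 + 62*r*u^2 + 22*r*u + 21*u^3 + 31*u^2)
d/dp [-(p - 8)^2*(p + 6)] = (-3*p - 4)*(p - 8)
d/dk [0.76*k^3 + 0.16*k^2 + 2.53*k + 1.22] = 2.28*k^2 + 0.32*k + 2.53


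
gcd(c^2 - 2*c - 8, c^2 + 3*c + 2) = c + 2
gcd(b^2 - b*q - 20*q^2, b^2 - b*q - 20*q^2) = -b^2 + b*q + 20*q^2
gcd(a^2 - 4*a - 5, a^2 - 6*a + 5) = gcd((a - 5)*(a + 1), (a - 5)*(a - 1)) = a - 5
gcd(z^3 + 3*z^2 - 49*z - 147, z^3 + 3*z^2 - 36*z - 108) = z + 3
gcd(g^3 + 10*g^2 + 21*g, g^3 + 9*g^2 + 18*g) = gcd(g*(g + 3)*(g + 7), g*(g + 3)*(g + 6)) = g^2 + 3*g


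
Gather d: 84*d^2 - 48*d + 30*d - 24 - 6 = 84*d^2 - 18*d - 30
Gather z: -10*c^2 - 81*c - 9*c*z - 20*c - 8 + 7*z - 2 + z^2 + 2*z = -10*c^2 - 101*c + z^2 + z*(9 - 9*c) - 10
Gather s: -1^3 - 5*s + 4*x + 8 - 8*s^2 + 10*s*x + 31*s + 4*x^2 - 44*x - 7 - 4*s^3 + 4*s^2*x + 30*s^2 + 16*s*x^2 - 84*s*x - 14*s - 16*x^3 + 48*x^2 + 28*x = -4*s^3 + s^2*(4*x + 22) + s*(16*x^2 - 74*x + 12) - 16*x^3 + 52*x^2 - 12*x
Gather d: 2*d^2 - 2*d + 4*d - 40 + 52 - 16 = 2*d^2 + 2*d - 4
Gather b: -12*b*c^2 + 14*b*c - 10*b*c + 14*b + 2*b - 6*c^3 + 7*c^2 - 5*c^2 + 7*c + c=b*(-12*c^2 + 4*c + 16) - 6*c^3 + 2*c^2 + 8*c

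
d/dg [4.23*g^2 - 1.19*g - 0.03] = 8.46*g - 1.19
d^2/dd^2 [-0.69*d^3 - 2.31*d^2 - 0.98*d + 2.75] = -4.14*d - 4.62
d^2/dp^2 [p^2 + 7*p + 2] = 2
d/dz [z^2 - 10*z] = 2*z - 10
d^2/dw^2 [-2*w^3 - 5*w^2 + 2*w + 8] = -12*w - 10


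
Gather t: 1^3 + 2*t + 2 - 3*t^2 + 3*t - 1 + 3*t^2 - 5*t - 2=0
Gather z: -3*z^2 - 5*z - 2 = -3*z^2 - 5*z - 2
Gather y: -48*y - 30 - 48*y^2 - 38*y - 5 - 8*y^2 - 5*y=-56*y^2 - 91*y - 35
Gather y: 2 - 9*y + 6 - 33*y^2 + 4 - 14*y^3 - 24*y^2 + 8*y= -14*y^3 - 57*y^2 - y + 12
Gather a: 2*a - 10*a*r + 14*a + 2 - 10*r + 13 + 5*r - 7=a*(16 - 10*r) - 5*r + 8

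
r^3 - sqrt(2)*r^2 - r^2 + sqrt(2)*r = r*(r - 1)*(r - sqrt(2))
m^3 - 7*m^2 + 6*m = m*(m - 6)*(m - 1)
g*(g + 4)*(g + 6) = g^3 + 10*g^2 + 24*g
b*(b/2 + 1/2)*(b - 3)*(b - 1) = b^4/2 - 3*b^3/2 - b^2/2 + 3*b/2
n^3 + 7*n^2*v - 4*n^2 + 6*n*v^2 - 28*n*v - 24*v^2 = (n - 4)*(n + v)*(n + 6*v)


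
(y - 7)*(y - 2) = y^2 - 9*y + 14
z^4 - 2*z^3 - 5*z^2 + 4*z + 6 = (z - 3)*(z + 1)*(z - sqrt(2))*(z + sqrt(2))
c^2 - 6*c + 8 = (c - 4)*(c - 2)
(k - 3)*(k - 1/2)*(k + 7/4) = k^3 - 7*k^2/4 - 37*k/8 + 21/8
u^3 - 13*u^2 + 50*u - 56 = (u - 7)*(u - 4)*(u - 2)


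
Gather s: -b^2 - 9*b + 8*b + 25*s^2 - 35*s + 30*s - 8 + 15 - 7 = -b^2 - b + 25*s^2 - 5*s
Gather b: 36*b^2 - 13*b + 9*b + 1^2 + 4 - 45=36*b^2 - 4*b - 40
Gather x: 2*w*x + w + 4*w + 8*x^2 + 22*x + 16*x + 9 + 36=5*w + 8*x^2 + x*(2*w + 38) + 45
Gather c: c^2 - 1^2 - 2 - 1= c^2 - 4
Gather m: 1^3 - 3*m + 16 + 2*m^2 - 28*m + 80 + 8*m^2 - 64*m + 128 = 10*m^2 - 95*m + 225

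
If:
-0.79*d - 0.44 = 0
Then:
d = -0.56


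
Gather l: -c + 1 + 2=3 - c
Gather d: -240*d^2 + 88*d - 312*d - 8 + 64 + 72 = -240*d^2 - 224*d + 128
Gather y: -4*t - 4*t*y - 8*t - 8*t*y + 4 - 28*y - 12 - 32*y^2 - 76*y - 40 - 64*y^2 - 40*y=-12*t - 96*y^2 + y*(-12*t - 144) - 48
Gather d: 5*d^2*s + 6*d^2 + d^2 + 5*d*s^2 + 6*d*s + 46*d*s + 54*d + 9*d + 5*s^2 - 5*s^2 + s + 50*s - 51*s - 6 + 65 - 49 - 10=d^2*(5*s + 7) + d*(5*s^2 + 52*s + 63)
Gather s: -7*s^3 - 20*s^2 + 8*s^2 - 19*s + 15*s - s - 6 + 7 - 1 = -7*s^3 - 12*s^2 - 5*s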